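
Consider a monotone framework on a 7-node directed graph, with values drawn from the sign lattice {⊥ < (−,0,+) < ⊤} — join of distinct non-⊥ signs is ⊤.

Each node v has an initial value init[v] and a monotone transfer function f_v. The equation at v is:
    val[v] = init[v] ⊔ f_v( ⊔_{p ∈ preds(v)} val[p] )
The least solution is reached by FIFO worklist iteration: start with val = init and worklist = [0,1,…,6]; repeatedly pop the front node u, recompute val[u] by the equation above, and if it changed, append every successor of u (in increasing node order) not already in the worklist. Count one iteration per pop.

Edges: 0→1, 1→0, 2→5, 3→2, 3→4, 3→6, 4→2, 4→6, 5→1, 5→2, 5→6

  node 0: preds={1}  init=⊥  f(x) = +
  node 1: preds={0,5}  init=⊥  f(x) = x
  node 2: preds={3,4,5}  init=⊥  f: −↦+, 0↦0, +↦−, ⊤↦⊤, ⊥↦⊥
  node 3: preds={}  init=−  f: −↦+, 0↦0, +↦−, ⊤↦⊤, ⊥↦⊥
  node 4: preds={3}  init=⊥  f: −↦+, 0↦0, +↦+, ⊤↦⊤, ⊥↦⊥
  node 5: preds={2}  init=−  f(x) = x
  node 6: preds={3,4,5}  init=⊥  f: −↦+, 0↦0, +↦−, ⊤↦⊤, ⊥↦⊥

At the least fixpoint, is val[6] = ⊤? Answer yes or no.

Trace (11 dequeues):
  [1] u=0 | in ⊥ | out + | prev ⊥ | push {}
  [2] u=1 | in ⊤ | out ⊤ | prev ⊥ | push {0}
  [3] u=2 | in − | out + | prev ⊥ | push {}
  [4] u=3 | in ⊥ | out − | ==
  [5] u=4 | in − | out + | prev ⊥ | push {2}
  [6] u=5 | in + | out ⊤ | prev − | push {1}
  [7] u=6 | in ⊤ | out ⊤ | prev ⊥ | push {}
  [8] u=0 | in ⊤ | out + | ==
  [9] u=2 | in ⊤ | out ⊤ | prev + | push {5}
  [10] u=1 | in ⊤ | out ⊤ | ==
  [11] u=5 | in ⊤ | out ⊤ | ==

Converged values:
  [0] +
  [1] ⊤
  [2] ⊤
  [3] −
  [4] +
  [5] ⊤
  [6] ⊤

yes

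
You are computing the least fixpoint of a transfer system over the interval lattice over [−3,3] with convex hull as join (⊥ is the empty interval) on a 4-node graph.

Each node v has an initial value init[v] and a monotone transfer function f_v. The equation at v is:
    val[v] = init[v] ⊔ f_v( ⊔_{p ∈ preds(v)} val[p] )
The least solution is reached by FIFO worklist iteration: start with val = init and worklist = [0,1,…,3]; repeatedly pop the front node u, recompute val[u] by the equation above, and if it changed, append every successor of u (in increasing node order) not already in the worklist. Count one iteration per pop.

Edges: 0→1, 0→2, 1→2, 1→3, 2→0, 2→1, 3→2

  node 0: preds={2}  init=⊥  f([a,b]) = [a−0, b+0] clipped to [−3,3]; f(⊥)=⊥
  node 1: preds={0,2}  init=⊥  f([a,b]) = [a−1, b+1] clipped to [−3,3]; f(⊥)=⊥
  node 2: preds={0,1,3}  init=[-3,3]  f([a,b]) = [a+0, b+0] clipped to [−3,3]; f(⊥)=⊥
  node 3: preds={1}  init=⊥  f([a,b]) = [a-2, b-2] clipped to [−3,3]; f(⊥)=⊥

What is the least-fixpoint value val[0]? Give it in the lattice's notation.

Iteration log — 5 steps:
  step 1. node 0  ⊔preds=[-3,3]  new=[-3,3]  old=⊥  +wl: 
  step 2. node 1  ⊔preds=[-3,3]  new=[-3,3]  old=⊥  +wl: 
  step 3. node 2  ⊔preds=[-3,3]  new=[-3,3]  stable
  step 4. node 3  ⊔preds=[-3,3]  new=[-3,1]  old=⊥  +wl: 2
  step 5. node 2  ⊔preds=[-3,3]  new=[-3,3]  stable

Least fixpoint reached:
  node 0: [-3,3]
  node 1: [-3,3]
  node 2: [-3,3]
  node 3: [-3,1]

[-3,3]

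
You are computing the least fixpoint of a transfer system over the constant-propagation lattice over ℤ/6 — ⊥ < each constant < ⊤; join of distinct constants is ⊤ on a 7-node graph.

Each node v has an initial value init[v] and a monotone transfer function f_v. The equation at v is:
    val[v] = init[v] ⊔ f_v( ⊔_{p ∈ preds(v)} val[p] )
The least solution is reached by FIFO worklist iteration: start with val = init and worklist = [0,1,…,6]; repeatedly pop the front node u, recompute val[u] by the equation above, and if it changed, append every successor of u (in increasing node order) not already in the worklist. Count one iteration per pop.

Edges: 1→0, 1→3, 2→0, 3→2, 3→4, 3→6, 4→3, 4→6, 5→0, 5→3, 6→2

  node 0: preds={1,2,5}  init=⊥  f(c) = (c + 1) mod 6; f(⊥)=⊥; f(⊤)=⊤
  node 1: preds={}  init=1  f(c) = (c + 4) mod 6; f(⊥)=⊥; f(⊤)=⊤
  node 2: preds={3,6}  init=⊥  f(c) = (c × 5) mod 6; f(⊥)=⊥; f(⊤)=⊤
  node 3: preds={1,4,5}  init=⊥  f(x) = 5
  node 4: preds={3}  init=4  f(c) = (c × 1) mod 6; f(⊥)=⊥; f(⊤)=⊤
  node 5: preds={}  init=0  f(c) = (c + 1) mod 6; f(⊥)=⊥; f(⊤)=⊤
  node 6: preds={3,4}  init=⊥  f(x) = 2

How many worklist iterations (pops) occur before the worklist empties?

10

Trace (10 dequeues):
  [1] u=0 | in ⊤ | out ⊤ | prev ⊥ | push {}
  [2] u=1 | in ⊥ | out 1 | ==
  [3] u=2 | in ⊥ | out ⊥ | ==
  [4] u=3 | in ⊤ | out 5 | prev ⊥ | push {2}
  [5] u=4 | in 5 | out ⊤ | prev 4 | push {3}
  [6] u=5 | in ⊥ | out 0 | ==
  [7] u=6 | in ⊤ | out 2 | prev ⊥ | push {}
  [8] u=2 | in ⊤ | out ⊤ | prev ⊥ | push {0}
  [9] u=3 | in ⊤ | out 5 | ==
  [10] u=0 | in ⊤ | out ⊤ | ==

Converged values:
  [0] ⊤
  [1] 1
  [2] ⊤
  [3] 5
  [4] ⊤
  [5] 0
  [6] 2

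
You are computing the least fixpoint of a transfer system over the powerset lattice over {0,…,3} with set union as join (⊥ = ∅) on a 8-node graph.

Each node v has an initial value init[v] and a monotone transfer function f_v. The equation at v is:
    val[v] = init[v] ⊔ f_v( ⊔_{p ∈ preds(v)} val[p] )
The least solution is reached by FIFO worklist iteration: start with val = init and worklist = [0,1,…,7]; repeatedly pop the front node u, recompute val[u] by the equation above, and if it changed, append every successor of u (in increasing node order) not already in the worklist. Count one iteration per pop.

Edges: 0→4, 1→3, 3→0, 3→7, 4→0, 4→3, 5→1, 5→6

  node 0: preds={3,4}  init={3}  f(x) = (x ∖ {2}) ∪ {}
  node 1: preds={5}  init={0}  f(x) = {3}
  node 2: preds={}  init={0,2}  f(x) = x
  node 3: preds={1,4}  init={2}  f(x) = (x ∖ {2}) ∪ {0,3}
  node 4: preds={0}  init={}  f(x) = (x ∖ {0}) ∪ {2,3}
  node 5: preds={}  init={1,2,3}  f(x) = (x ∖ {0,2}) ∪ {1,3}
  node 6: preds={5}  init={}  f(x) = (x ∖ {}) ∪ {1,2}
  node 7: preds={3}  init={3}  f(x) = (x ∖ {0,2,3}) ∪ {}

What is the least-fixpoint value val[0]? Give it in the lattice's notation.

Trace (11 dequeues):
  [1] u=0 | in {2} | out {3} | ==
  [2] u=1 | in {1,2,3} | out {0,3} | prev {0} | push {}
  [3] u=2 | in {} | out {0,2} | ==
  [4] u=3 | in {0,3} | out {0,2,3} | prev {2} | push {0}
  [5] u=4 | in {3} | out {2,3} | prev {} | push {3}
  [6] u=5 | in {} | out {1,2,3} | ==
  [7] u=6 | in {1,2,3} | out {1,2,3} | prev {} | push {}
  [8] u=7 | in {0,2,3} | out {3} | ==
  [9] u=0 | in {0,2,3} | out {0,3} | prev {3} | push {4}
  [10] u=3 | in {0,2,3} | out {0,2,3} | ==
  [11] u=4 | in {0,3} | out {2,3} | ==

Converged values:
  [0] {0,3}
  [1] {0,3}
  [2] {0,2}
  [3] {0,2,3}
  [4] {2,3}
  [5] {1,2,3}
  [6] {1,2,3}
  [7] {3}

{0,3}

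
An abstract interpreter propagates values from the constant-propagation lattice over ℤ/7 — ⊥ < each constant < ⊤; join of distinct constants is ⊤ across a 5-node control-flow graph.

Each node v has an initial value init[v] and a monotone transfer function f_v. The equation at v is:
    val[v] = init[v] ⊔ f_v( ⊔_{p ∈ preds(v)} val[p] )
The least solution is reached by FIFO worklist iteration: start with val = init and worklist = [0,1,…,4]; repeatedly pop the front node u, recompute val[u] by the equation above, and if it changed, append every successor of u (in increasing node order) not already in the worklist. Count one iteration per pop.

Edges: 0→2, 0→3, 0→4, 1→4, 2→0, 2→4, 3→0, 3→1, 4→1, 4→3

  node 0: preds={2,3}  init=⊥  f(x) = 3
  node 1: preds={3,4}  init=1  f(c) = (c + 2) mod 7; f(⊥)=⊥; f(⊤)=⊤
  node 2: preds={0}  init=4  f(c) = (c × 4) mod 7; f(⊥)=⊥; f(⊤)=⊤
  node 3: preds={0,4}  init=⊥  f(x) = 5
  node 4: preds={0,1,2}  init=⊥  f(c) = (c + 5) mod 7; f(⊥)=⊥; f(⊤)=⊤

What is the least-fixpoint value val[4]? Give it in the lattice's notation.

⊤

Worklist (9 pops):
  #1 pop 0: in=4 → 3 (was ⊥); enqueue []
  #2 pop 1: in=⊥ → 1 (no change)
  #3 pop 2: in=3 → ⊤ (was 4); enqueue [0]
  #4 pop 3: in=3 → 5 (was ⊥); enqueue [1]
  #5 pop 4: in=⊤ → ⊤ (was ⊥); enqueue [3]
  #6 pop 0: in=⊤ → 3 (no change)
  #7 pop 1: in=⊤ → ⊤ (was 1); enqueue [4]
  #8 pop 3: in=⊤ → 5 (no change)
  #9 pop 4: in=⊤ → ⊤ (no change)

Fixpoint:
  val[0] = 3
  val[1] = ⊤
  val[2] = ⊤
  val[3] = 5
  val[4] = ⊤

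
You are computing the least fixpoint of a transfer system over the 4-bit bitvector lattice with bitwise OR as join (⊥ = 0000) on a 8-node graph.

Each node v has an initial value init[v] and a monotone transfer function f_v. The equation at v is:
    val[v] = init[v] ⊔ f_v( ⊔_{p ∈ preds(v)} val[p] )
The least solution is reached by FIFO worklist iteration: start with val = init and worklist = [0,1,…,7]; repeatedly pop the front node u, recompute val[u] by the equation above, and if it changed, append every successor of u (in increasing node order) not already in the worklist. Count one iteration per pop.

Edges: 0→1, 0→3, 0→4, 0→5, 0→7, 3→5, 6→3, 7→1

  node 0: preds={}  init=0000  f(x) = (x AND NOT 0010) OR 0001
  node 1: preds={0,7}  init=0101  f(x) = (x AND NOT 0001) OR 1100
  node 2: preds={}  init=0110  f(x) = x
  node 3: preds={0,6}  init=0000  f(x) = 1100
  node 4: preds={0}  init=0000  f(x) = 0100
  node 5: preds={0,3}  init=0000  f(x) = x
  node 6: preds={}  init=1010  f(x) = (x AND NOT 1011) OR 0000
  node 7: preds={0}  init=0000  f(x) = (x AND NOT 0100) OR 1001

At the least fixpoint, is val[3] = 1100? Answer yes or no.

Worklist (9 pops):
  #1 pop 0: in=0000 → 0001 (was 0000); enqueue []
  #2 pop 1: in=0001 → 1101 (was 0101); enqueue []
  #3 pop 2: in=0000 → 0110 (no change)
  #4 pop 3: in=1011 → 1100 (was 0000); enqueue []
  #5 pop 4: in=0001 → 0100 (was 0000); enqueue []
  #6 pop 5: in=1101 → 1101 (was 0000); enqueue []
  #7 pop 6: in=0000 → 1010 (no change)
  #8 pop 7: in=0001 → 1001 (was 0000); enqueue [1]
  #9 pop 1: in=1001 → 1101 (no change)

Fixpoint:
  val[0] = 0001
  val[1] = 1101
  val[2] = 0110
  val[3] = 1100
  val[4] = 0100
  val[5] = 1101
  val[6] = 1010
  val[7] = 1001

yes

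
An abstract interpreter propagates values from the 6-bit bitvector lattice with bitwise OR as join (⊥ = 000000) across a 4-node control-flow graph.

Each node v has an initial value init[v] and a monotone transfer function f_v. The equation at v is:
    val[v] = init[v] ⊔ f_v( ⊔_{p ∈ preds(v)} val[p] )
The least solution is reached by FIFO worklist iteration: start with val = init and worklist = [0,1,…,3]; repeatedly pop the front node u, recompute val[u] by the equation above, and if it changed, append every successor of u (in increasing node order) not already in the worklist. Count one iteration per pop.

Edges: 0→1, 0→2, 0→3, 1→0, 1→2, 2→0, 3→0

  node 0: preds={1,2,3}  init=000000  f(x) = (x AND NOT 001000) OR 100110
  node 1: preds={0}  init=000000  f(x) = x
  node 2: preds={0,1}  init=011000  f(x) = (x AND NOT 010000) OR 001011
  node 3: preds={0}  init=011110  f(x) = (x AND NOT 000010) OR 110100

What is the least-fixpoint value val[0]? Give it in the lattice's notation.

110111

Worklist (9 pops):
  #1 pop 0: in=011110 → 110110 (was 000000); enqueue []
  #2 pop 1: in=110110 → 110110 (was 000000); enqueue [0]
  #3 pop 2: in=110110 → 111111 (was 011000); enqueue []
  #4 pop 3: in=110110 → 111110 (was 011110); enqueue []
  #5 pop 0: in=111111 → 110111 (was 110110); enqueue [1,2,3]
  #6 pop 1: in=110111 → 110111 (was 110110); enqueue [0]
  #7 pop 2: in=110111 → 111111 (no change)
  #8 pop 3: in=110111 → 111111 (was 111110); enqueue []
  #9 pop 0: in=111111 → 110111 (no change)

Fixpoint:
  val[0] = 110111
  val[1] = 110111
  val[2] = 111111
  val[3] = 111111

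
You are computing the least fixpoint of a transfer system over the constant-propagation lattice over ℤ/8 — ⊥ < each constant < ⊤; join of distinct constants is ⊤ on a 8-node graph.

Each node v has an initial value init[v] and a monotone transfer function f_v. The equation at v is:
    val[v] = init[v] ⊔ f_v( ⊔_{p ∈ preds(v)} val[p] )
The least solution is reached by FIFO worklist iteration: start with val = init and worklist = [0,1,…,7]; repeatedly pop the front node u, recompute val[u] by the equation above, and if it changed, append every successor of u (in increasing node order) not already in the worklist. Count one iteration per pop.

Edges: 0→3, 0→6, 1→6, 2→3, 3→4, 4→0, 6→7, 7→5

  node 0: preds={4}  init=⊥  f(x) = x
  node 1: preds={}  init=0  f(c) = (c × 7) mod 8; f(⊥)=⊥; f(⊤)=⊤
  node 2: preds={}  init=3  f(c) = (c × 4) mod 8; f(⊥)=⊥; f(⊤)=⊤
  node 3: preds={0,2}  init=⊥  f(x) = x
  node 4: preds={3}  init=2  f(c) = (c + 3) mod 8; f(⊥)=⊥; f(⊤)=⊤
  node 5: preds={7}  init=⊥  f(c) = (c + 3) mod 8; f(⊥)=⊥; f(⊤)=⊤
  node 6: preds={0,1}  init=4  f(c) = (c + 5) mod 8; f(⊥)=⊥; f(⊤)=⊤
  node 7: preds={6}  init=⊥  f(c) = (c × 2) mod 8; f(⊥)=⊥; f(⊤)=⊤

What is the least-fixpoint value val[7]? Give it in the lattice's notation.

Trace (12 dequeues):
  [1] u=0 | in 2 | out 2 | prev ⊥ | push {}
  [2] u=1 | in ⊥ | out 0 | ==
  [3] u=2 | in ⊥ | out 3 | ==
  [4] u=3 | in ⊤ | out ⊤ | prev ⊥ | push {}
  [5] u=4 | in ⊤ | out ⊤ | prev 2 | push {0}
  [6] u=5 | in ⊥ | out ⊥ | ==
  [7] u=6 | in ⊤ | out ⊤ | prev 4 | push {}
  [8] u=7 | in ⊤ | out ⊤ | prev ⊥ | push {5}
  [9] u=0 | in ⊤ | out ⊤ | prev 2 | push {3,6}
  [10] u=5 | in ⊤ | out ⊤ | prev ⊥ | push {}
  [11] u=3 | in ⊤ | out ⊤ | ==
  [12] u=6 | in ⊤ | out ⊤ | ==

Converged values:
  [0] ⊤
  [1] 0
  [2] 3
  [3] ⊤
  [4] ⊤
  [5] ⊤
  [6] ⊤
  [7] ⊤

⊤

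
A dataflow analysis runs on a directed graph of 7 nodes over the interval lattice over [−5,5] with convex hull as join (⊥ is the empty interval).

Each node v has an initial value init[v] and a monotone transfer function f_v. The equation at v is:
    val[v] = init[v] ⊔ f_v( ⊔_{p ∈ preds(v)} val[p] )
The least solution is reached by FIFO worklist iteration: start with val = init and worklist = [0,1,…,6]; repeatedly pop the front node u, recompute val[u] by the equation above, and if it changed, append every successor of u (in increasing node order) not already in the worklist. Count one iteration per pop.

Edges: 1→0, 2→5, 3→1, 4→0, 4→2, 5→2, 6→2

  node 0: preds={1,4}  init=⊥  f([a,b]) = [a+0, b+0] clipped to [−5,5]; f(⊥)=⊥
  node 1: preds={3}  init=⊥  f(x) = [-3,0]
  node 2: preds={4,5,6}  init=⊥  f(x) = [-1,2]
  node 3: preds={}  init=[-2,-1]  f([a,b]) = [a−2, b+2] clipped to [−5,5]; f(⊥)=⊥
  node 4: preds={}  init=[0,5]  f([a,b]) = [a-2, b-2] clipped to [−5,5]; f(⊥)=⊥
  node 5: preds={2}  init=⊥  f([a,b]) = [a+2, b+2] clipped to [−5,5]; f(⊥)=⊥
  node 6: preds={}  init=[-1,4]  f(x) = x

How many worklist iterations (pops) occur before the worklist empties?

Worklist (9 pops):
  #1 pop 0: in=[0,5] → [0,5] (was ⊥); enqueue []
  #2 pop 1: in=[-2,-1] → [-3,0] (was ⊥); enqueue [0]
  #3 pop 2: in=[-1,5] → [-1,2] (was ⊥); enqueue []
  #4 pop 3: in=⊥ → [-2,-1] (no change)
  #5 pop 4: in=⊥ → [0,5] (no change)
  #6 pop 5: in=[-1,2] → [1,4] (was ⊥); enqueue [2]
  #7 pop 6: in=⊥ → [-1,4] (no change)
  #8 pop 0: in=[-3,5] → [-3,5] (was [0,5]); enqueue []
  #9 pop 2: in=[-1,5] → [-1,2] (no change)

Fixpoint:
  val[0] = [-3,5]
  val[1] = [-3,0]
  val[2] = [-1,2]
  val[3] = [-2,-1]
  val[4] = [0,5]
  val[5] = [1,4]
  val[6] = [-1,4]

9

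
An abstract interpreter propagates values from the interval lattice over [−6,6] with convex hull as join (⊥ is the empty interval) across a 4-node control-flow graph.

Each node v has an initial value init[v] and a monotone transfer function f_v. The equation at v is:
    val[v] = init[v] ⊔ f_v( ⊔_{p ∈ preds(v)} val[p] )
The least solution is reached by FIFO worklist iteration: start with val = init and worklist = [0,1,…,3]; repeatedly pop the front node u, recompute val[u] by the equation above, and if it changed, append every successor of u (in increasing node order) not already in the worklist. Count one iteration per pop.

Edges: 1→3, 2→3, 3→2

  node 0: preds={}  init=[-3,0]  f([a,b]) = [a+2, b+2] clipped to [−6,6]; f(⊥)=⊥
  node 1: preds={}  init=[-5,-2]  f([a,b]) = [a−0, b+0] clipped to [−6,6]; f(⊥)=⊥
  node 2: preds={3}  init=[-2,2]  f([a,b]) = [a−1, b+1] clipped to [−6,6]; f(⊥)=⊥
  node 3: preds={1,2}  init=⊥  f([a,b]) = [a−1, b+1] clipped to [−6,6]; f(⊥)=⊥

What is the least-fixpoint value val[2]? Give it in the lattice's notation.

Worklist (9 pops):
  #1 pop 0: in=⊥ → [-3,0] (no change)
  #2 pop 1: in=⊥ → [-5,-2] (no change)
  #3 pop 2: in=⊥ → [-2,2] (no change)
  #4 pop 3: in=[-5,2] → [-6,3] (was ⊥); enqueue [2]
  #5 pop 2: in=[-6,3] → [-6,4] (was [-2,2]); enqueue [3]
  #6 pop 3: in=[-6,4] → [-6,5] (was [-6,3]); enqueue [2]
  #7 pop 2: in=[-6,5] → [-6,6] (was [-6,4]); enqueue [3]
  #8 pop 3: in=[-6,6] → [-6,6] (was [-6,5]); enqueue [2]
  #9 pop 2: in=[-6,6] → [-6,6] (no change)

Fixpoint:
  val[0] = [-3,0]
  val[1] = [-5,-2]
  val[2] = [-6,6]
  val[3] = [-6,6]

[-6,6]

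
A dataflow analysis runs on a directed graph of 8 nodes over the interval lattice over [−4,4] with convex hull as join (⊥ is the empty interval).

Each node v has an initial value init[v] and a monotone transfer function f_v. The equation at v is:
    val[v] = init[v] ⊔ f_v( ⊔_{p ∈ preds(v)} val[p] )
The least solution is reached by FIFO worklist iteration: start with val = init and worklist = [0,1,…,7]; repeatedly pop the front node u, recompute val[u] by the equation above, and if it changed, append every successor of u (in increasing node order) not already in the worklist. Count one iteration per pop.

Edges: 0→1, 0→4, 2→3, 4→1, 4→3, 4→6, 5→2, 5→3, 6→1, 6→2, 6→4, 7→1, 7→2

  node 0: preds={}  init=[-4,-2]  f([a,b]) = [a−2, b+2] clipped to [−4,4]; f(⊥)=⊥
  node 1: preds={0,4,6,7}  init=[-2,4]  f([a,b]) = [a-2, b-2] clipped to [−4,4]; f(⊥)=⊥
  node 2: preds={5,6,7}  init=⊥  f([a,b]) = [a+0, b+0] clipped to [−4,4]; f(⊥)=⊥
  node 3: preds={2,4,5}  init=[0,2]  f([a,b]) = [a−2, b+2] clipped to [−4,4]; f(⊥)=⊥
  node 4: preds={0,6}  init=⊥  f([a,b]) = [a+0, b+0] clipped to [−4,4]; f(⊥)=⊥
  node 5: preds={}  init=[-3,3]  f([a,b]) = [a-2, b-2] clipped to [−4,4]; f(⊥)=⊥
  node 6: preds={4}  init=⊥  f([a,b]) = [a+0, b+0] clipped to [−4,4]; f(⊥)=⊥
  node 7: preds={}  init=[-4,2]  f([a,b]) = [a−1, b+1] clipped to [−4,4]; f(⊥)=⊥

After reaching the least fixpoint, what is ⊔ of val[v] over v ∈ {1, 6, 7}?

[-4,4]

Trace (12 dequeues):
  [1] u=0 | in ⊥ | out [-4,-2] | ==
  [2] u=1 | in [-4,2] | out [-4,4] | prev [-2,4] | push {}
  [3] u=2 | in [-4,3] | out [-4,3] | prev ⊥ | push {}
  [4] u=3 | in [-4,3] | out [-4,4] | prev [0,2] | push {}
  [5] u=4 | in [-4,-2] | out [-4,-2] | prev ⊥ | push {1,3}
  [6] u=5 | in ⊥ | out [-3,3] | ==
  [7] u=6 | in [-4,-2] | out [-4,-2] | prev ⊥ | push {2,4}
  [8] u=7 | in ⊥ | out [-4,2] | ==
  [9] u=1 | in [-4,2] | out [-4,4] | ==
  [10] u=3 | in [-4,3] | out [-4,4] | ==
  [11] u=2 | in [-4,3] | out [-4,3] | ==
  [12] u=4 | in [-4,-2] | out [-4,-2] | ==

Converged values:
  [0] [-4,-2]
  [1] [-4,4]
  [2] [-4,3]
  [3] [-4,4]
  [4] [-4,-2]
  [5] [-3,3]
  [6] [-4,-2]
  [7] [-4,2]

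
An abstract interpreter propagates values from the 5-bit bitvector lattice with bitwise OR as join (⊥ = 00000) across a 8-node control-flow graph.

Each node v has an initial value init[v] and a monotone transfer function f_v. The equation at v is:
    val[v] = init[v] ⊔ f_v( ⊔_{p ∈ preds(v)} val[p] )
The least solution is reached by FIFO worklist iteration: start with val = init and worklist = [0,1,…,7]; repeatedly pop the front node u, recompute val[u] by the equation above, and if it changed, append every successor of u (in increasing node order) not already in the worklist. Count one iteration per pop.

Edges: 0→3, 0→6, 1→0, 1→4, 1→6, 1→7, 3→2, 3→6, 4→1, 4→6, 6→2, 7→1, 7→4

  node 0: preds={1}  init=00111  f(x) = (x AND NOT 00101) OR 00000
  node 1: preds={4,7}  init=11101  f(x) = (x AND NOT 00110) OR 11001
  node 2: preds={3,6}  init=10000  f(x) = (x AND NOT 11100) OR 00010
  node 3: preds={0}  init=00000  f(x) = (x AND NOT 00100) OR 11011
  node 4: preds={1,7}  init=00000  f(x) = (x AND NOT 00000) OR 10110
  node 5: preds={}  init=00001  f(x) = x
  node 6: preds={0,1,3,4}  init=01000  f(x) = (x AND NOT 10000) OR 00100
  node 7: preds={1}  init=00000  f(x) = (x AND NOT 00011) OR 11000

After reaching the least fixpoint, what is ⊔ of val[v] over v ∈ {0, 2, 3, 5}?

Worklist (11 pops):
  #1 pop 0: in=11101 → 11111 (was 00111); enqueue []
  #2 pop 1: in=00000 → 11101 (no change)
  #3 pop 2: in=01000 → 10010 (was 10000); enqueue []
  #4 pop 3: in=11111 → 11011 (was 00000); enqueue [2]
  #5 pop 4: in=11101 → 11111 (was 00000); enqueue [1]
  #6 pop 5: in=00000 → 00001 (no change)
  #7 pop 6: in=11111 → 01111 (was 01000); enqueue []
  #8 pop 7: in=11101 → 11100 (was 00000); enqueue [4]
  #9 pop 2: in=11111 → 10011 (was 10010); enqueue []
  #10 pop 1: in=11111 → 11101 (no change)
  #11 pop 4: in=11101 → 11111 (no change)

Fixpoint:
  val[0] = 11111
  val[1] = 11101
  val[2] = 10011
  val[3] = 11011
  val[4] = 11111
  val[5] = 00001
  val[6] = 01111
  val[7] = 11100

11111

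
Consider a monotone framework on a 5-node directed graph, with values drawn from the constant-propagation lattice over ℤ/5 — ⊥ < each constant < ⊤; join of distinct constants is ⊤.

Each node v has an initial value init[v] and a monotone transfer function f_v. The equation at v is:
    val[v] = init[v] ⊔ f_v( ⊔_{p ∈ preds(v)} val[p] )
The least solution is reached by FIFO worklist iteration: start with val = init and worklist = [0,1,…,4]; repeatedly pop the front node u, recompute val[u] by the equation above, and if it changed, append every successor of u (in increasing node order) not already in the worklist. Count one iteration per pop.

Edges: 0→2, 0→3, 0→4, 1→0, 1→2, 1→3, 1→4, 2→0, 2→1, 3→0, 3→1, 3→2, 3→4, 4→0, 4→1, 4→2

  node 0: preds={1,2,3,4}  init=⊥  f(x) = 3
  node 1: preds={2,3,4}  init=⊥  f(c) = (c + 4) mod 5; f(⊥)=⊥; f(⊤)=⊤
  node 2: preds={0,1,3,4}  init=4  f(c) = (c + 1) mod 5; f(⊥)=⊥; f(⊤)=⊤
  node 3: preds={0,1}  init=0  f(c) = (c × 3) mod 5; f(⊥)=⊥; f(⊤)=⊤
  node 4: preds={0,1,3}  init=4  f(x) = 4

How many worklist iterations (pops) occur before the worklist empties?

8

Trace (8 dequeues):
  [1] u=0 | in ⊤ | out 3 | prev ⊥ | push {}
  [2] u=1 | in ⊤ | out ⊤ | prev ⊥ | push {0}
  [3] u=2 | in ⊤ | out ⊤ | prev 4 | push {1}
  [4] u=3 | in ⊤ | out ⊤ | prev 0 | push {2}
  [5] u=4 | in ⊤ | out 4 | ==
  [6] u=0 | in ⊤ | out 3 | ==
  [7] u=1 | in ⊤ | out ⊤ | ==
  [8] u=2 | in ⊤ | out ⊤ | ==

Converged values:
  [0] 3
  [1] ⊤
  [2] ⊤
  [3] ⊤
  [4] 4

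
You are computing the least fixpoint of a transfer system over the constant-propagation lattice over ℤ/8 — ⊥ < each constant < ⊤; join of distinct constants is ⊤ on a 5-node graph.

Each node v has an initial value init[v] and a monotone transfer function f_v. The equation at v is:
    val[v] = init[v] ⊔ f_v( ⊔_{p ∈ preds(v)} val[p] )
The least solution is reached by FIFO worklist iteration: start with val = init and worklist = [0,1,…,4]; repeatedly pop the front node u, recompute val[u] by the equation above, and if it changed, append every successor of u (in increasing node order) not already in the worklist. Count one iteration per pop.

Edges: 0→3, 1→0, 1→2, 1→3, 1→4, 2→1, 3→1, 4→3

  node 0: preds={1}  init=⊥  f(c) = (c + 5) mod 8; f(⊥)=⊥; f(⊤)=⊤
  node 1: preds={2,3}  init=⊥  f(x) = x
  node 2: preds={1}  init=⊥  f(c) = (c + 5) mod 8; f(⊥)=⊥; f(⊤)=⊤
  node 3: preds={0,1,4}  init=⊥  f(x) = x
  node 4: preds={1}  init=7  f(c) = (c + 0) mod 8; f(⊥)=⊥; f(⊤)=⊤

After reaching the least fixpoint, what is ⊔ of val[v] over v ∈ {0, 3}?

⊤

Trace (17 dequeues):
  [1] u=0 | in ⊥ | out ⊥ | ==
  [2] u=1 | in ⊥ | out ⊥ | ==
  [3] u=2 | in ⊥ | out ⊥ | ==
  [4] u=3 | in 7 | out 7 | prev ⊥ | push {1}
  [5] u=4 | in ⊥ | out 7 | ==
  [6] u=1 | in 7 | out 7 | prev ⊥ | push {0,2,3,4}
  [7] u=0 | in 7 | out 4 | prev ⊥ | push {}
  [8] u=2 | in 7 | out 4 | prev ⊥ | push {1}
  [9] u=3 | in ⊤ | out ⊤ | prev 7 | push {}
  [10] u=4 | in 7 | out 7 | ==
  [11] u=1 | in ⊤ | out ⊤ | prev 7 | push {0,2,3,4}
  [12] u=0 | in ⊤ | out ⊤ | prev 4 | push {}
  [13] u=2 | in ⊤ | out ⊤ | prev 4 | push {1}
  [14] u=3 | in ⊤ | out ⊤ | ==
  [15] u=4 | in ⊤ | out ⊤ | prev 7 | push {3}
  [16] u=1 | in ⊤ | out ⊤ | ==
  [17] u=3 | in ⊤ | out ⊤ | ==

Converged values:
  [0] ⊤
  [1] ⊤
  [2] ⊤
  [3] ⊤
  [4] ⊤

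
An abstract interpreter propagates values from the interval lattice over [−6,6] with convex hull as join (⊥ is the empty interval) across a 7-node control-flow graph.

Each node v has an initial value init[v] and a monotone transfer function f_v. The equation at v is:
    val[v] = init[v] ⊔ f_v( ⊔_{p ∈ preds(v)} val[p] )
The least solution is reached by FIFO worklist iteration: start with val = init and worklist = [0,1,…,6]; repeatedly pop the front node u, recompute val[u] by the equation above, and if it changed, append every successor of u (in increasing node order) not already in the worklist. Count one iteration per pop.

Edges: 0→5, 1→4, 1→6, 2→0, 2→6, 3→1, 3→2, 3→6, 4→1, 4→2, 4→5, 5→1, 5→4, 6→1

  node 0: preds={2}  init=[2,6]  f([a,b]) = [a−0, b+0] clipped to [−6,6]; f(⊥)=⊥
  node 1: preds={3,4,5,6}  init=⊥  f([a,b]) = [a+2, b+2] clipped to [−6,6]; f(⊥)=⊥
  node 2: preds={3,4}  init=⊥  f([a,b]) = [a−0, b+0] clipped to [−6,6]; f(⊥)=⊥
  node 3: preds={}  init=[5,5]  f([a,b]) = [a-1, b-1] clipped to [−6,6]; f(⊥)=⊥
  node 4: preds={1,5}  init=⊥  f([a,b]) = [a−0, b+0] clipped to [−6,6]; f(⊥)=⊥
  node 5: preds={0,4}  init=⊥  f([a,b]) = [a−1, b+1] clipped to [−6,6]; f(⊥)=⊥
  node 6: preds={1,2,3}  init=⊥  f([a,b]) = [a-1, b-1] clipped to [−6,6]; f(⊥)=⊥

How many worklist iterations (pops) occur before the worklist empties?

Trace (69 dequeues):
  [1] u=0 | in ⊥ | out [2,6] | ==
  [2] u=1 | in [5,5] | out [6,6] | prev ⊥ | push {}
  [3] u=2 | in [5,5] | out [5,5] | prev ⊥ | push {0}
  [4] u=3 | in ⊥ | out [5,5] | ==
  [5] u=4 | in [6,6] | out [6,6] | prev ⊥ | push {1,2}
  [6] u=5 | in [2,6] | out [1,6] | prev ⊥ | push {4}
  [7] u=6 | in [5,6] | out [4,5] | prev ⊥ | push {}
  [8] u=0 | in [5,5] | out [2,6] | ==
  [9] u=1 | in [1,6] | out [3,6] | prev [6,6] | push {6}
  [10] u=2 | in [5,6] | out [5,6] | prev [5,5] | push {0}
  [11] u=4 | in [1,6] | out [1,6] | prev [6,6] | push {1,2,5}
  [12] u=6 | in [3,6] | out [2,5] | prev [4,5] | push {}
  [13] u=0 | in [5,6] | out [2,6] | ==
  [14] u=1 | in [1,6] | out [3,6] | ==
  [15] u=2 | in [1,6] | out [1,6] | prev [5,6] | push {0,6}
  [16] u=5 | in [1,6] | out [0,6] | prev [1,6] | push {1,4}
  [17] u=0 | in [1,6] | out [1,6] | prev [2,6] | push {5}
  [18] u=6 | in [1,6] | out [0,5] | prev [2,5] | push {}
  [19] u=1 | in [0,6] | out [2,6] | prev [3,6] | push {6}
  [20] u=4 | in [0,6] | out [0,6] | prev [1,6] | push {1,2}
  [21] u=5 | in [0,6] | out [-1,6] | prev [0,6] | push {4}
  [22] u=6 | in [1,6] | out [0,5] | ==
  [23] u=1 | in [-1,6] | out [1,6] | prev [2,6] | push {6}
  [24] u=2 | in [0,6] | out [0,6] | prev [1,6] | push {0}
  [25] u=4 | in [-1,6] | out [-1,6] | prev [0,6] | push {1,2,5}
  [26] u=6 | in [0,6] | out [-1,5] | prev [0,5] | push {}
  [27] u=0 | in [0,6] | out [0,6] | prev [1,6] | push {}
  [28] u=1 | in [-1,6] | out [1,6] | ==
  [29] u=2 | in [-1,6] | out [-1,6] | prev [0,6] | push {0,6}
  [30] u=5 | in [-1,6] | out [-2,6] | prev [-1,6] | push {1,4}
  [31] u=0 | in [-1,6] | out [-1,6] | prev [0,6] | push {5}
  [32] u=6 | in [-1,6] | out [-2,5] | prev [-1,5] | push {}
  [33] u=1 | in [-2,6] | out [0,6] | prev [1,6] | push {6}
  [34] u=4 | in [-2,6] | out [-2,6] | prev [-1,6] | push {1,2}
  [35] u=5 | in [-2,6] | out [-3,6] | prev [-2,6] | push {4}
  [36] u=6 | in [-1,6] | out [-2,5] | ==
  [37] u=1 | in [-3,6] | out [-1,6] | prev [0,6] | push {6}
  [38] u=2 | in [-2,6] | out [-2,6] | prev [-1,6] | push {0}
  [39] u=4 | in [-3,6] | out [-3,6] | prev [-2,6] | push {1,2,5}
  [40] u=6 | in [-2,6] | out [-3,5] | prev [-2,5] | push {}
  [41] u=0 | in [-2,6] | out [-2,6] | prev [-1,6] | push {}
  [42] u=1 | in [-3,6] | out [-1,6] | ==
  [43] u=2 | in [-3,6] | out [-3,6] | prev [-2,6] | push {0,6}
  [44] u=5 | in [-3,6] | out [-4,6] | prev [-3,6] | push {1,4}
  [45] u=0 | in [-3,6] | out [-3,6] | prev [-2,6] | push {5}
  [46] u=6 | in [-3,6] | out [-4,5] | prev [-3,5] | push {}
  [47] u=1 | in [-4,6] | out [-2,6] | prev [-1,6] | push {6}
  [48] u=4 | in [-4,6] | out [-4,6] | prev [-3,6] | push {1,2}
  [49] u=5 | in [-4,6] | out [-5,6] | prev [-4,6] | push {4}
  [50] u=6 | in [-3,6] | out [-4,5] | ==
  [51] u=1 | in [-5,6] | out [-3,6] | prev [-2,6] | push {6}
  [52] u=2 | in [-4,6] | out [-4,6] | prev [-3,6] | push {0}
  [53] u=4 | in [-5,6] | out [-5,6] | prev [-4,6] | push {1,2,5}
  [54] u=6 | in [-4,6] | out [-5,5] | prev [-4,5] | push {}
  [55] u=0 | in [-4,6] | out [-4,6] | prev [-3,6] | push {}
  [56] u=1 | in [-5,6] | out [-3,6] | ==
  [57] u=2 | in [-5,6] | out [-5,6] | prev [-4,6] | push {0,6}
  [58] u=5 | in [-5,6] | out [-6,6] | prev [-5,6] | push {1,4}
  [59] u=0 | in [-5,6] | out [-5,6] | prev [-4,6] | push {5}
  [60] u=6 | in [-5,6] | out [-6,5] | prev [-5,5] | push {}
  [61] u=1 | in [-6,6] | out [-4,6] | prev [-3,6] | push {6}
  [62] u=4 | in [-6,6] | out [-6,6] | prev [-5,6] | push {1,2}
  [63] u=5 | in [-6,6] | out [-6,6] | ==
  [64] u=6 | in [-5,6] | out [-6,5] | ==
  [65] u=1 | in [-6,6] | out [-4,6] | ==
  [66] u=2 | in [-6,6] | out [-6,6] | prev [-5,6] | push {0,6}
  [67] u=0 | in [-6,6] | out [-6,6] | prev [-5,6] | push {5}
  [68] u=6 | in [-6,6] | out [-6,5] | ==
  [69] u=5 | in [-6,6] | out [-6,6] | ==

Converged values:
  [0] [-6,6]
  [1] [-4,6]
  [2] [-6,6]
  [3] [5,5]
  [4] [-6,6]
  [5] [-6,6]
  [6] [-6,5]

69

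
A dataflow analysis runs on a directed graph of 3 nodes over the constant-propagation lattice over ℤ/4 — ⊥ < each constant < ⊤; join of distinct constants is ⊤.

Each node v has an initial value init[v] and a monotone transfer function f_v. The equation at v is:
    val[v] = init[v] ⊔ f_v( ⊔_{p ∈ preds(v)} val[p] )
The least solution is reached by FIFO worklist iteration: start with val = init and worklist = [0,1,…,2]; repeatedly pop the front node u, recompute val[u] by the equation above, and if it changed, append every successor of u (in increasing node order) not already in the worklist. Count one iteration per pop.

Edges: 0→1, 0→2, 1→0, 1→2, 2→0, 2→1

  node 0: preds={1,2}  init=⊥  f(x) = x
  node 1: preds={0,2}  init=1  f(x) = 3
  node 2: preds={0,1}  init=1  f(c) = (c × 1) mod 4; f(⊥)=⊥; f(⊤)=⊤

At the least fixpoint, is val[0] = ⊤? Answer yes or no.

Trace (6 dequeues):
  [1] u=0 | in 1 | out 1 | prev ⊥ | push {}
  [2] u=1 | in 1 | out ⊤ | prev 1 | push {0}
  [3] u=2 | in ⊤ | out ⊤ | prev 1 | push {1}
  [4] u=0 | in ⊤ | out ⊤ | prev 1 | push {2}
  [5] u=1 | in ⊤ | out ⊤ | ==
  [6] u=2 | in ⊤ | out ⊤ | ==

Converged values:
  [0] ⊤
  [1] ⊤
  [2] ⊤

yes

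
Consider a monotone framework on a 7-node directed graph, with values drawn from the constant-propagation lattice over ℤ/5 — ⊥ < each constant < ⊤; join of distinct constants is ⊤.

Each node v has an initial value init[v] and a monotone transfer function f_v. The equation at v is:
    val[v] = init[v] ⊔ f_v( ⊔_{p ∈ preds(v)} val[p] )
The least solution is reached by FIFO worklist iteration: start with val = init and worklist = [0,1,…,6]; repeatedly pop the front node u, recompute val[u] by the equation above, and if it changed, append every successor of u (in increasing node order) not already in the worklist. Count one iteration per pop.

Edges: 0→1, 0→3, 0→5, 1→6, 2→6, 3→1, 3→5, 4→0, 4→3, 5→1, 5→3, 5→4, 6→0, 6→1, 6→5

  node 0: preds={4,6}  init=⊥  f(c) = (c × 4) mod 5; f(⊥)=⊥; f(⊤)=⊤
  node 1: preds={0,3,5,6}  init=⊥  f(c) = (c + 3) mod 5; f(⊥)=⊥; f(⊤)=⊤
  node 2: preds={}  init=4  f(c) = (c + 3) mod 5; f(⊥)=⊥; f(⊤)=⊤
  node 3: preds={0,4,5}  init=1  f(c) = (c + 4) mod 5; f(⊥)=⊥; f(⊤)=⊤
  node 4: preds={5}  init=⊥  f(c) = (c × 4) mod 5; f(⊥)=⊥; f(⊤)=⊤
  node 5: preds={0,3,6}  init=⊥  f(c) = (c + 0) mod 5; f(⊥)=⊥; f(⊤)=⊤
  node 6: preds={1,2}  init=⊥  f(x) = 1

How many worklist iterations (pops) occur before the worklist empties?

Trace (18 dequeues):
  [1] u=0 | in ⊥ | out ⊥ | ==
  [2] u=1 | in 1 | out 4 | prev ⊥ | push {}
  [3] u=2 | in ⊥ | out 4 | ==
  [4] u=3 | in ⊥ | out 1 | ==
  [5] u=4 | in ⊥ | out ⊥ | ==
  [6] u=5 | in 1 | out 1 | prev ⊥ | push {1,3,4}
  [7] u=6 | in 4 | out 1 | prev ⊥ | push {0,5}
  [8] u=1 | in 1 | out 4 | ==
  [9] u=3 | in 1 | out ⊤ | prev 1 | push {1}
  [10] u=4 | in 1 | out 4 | prev ⊥ | push {3}
  [11] u=0 | in ⊤ | out ⊤ | prev ⊥ | push {}
  [12] u=5 | in ⊤ | out ⊤ | prev 1 | push {4}
  [13] u=1 | in ⊤ | out ⊤ | prev 4 | push {6}
  [14] u=3 | in ⊤ | out ⊤ | ==
  [15] u=4 | in ⊤ | out ⊤ | prev 4 | push {0,3}
  [16] u=6 | in ⊤ | out 1 | ==
  [17] u=0 | in ⊤ | out ⊤ | ==
  [18] u=3 | in ⊤ | out ⊤ | ==

Converged values:
  [0] ⊤
  [1] ⊤
  [2] 4
  [3] ⊤
  [4] ⊤
  [5] ⊤
  [6] 1

18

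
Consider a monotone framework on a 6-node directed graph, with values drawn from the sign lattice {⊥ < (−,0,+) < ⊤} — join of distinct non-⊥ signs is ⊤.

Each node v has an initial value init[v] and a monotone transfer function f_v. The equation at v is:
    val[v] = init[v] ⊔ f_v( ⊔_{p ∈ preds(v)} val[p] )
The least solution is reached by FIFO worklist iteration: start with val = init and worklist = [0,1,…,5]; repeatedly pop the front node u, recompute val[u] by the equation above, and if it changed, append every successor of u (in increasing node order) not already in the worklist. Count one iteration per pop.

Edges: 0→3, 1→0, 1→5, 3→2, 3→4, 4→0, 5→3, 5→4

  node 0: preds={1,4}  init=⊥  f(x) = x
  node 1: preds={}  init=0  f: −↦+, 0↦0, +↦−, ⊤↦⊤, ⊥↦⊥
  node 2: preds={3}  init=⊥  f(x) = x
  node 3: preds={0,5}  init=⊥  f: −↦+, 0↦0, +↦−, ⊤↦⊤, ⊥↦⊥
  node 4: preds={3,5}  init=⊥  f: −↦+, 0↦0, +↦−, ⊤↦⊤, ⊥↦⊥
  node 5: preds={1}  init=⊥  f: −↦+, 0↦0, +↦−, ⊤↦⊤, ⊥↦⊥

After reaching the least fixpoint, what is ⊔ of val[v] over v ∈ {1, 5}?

Iteration log — 10 steps:
  step 1. node 0  ⊔preds=0  new=0  old=⊥  +wl: 
  step 2. node 1  ⊔preds=⊥  new=0  stable
  step 3. node 2  ⊔preds=⊥  new=⊥  stable
  step 4. node 3  ⊔preds=0  new=0  old=⊥  +wl: 2
  step 5. node 4  ⊔preds=0  new=0  old=⊥  +wl: 0
  step 6. node 5  ⊔preds=0  new=0  old=⊥  +wl: 3,4
  step 7. node 2  ⊔preds=0  new=0  old=⊥  +wl: 
  step 8. node 0  ⊔preds=0  new=0  stable
  step 9. node 3  ⊔preds=0  new=0  stable
  step 10. node 4  ⊔preds=0  new=0  stable

Least fixpoint reached:
  node 0: 0
  node 1: 0
  node 2: 0
  node 3: 0
  node 4: 0
  node 5: 0

0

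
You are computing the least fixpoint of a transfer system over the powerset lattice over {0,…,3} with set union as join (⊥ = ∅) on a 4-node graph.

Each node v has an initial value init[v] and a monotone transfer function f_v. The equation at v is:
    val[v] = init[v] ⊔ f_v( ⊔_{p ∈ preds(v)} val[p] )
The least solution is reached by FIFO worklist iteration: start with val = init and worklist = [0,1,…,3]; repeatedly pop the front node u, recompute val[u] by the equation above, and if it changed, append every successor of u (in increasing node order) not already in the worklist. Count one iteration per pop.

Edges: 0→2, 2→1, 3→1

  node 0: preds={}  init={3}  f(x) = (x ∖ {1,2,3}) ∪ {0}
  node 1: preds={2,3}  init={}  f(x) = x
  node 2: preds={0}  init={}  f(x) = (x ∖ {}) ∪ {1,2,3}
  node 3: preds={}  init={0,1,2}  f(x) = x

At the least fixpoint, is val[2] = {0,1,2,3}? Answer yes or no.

yes

Worklist (5 pops):
  #1 pop 0: in={} → {0,3} (was {3}); enqueue []
  #2 pop 1: in={0,1,2} → {0,1,2} (was {}); enqueue []
  #3 pop 2: in={0,3} → {0,1,2,3} (was {}); enqueue [1]
  #4 pop 3: in={} → {0,1,2} (no change)
  #5 pop 1: in={0,1,2,3} → {0,1,2,3} (was {0,1,2}); enqueue []

Fixpoint:
  val[0] = {0,3}
  val[1] = {0,1,2,3}
  val[2] = {0,1,2,3}
  val[3] = {0,1,2}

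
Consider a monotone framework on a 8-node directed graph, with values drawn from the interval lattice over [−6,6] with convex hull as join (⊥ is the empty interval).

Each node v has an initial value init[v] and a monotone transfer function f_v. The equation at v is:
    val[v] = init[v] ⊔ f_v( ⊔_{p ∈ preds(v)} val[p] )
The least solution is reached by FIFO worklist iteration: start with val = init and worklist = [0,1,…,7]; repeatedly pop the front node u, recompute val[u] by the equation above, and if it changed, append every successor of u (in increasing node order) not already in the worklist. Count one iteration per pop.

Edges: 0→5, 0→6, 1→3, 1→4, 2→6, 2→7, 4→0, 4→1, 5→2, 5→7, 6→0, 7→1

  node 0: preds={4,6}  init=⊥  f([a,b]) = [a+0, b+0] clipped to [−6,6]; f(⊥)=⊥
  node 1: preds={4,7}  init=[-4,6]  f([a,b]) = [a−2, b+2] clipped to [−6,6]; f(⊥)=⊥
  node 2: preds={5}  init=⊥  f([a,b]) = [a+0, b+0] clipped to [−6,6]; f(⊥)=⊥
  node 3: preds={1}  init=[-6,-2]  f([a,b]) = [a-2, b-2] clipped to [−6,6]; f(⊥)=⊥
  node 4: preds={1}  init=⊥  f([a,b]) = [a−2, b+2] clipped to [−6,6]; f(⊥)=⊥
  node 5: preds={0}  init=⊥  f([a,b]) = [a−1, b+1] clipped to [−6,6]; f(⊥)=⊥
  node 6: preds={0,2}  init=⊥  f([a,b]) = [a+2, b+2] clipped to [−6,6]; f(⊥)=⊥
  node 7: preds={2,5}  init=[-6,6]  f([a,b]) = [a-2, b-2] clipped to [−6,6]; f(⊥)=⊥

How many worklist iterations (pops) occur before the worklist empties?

Trace (16 dequeues):
  [1] u=0 | in ⊥ | out ⊥ | ==
  [2] u=1 | in [-6,6] | out [-6,6] | prev [-4,6] | push {}
  [3] u=2 | in ⊥ | out ⊥ | ==
  [4] u=3 | in [-6,6] | out [-6,4] | prev [-6,-2] | push {}
  [5] u=4 | in [-6,6] | out [-6,6] | prev ⊥ | push {0,1}
  [6] u=5 | in ⊥ | out ⊥ | ==
  [7] u=6 | in ⊥ | out ⊥ | ==
  [8] u=7 | in ⊥ | out [-6,6] | ==
  [9] u=0 | in [-6,6] | out [-6,6] | prev ⊥ | push {5,6}
  [10] u=1 | in [-6,6] | out [-6,6] | ==
  [11] u=5 | in [-6,6] | out [-6,6] | prev ⊥ | push {2,7}
  [12] u=6 | in [-6,6] | out [-4,6] | prev ⊥ | push {0}
  [13] u=2 | in [-6,6] | out [-6,6] | prev ⊥ | push {6}
  [14] u=7 | in [-6,6] | out [-6,6] | ==
  [15] u=0 | in [-6,6] | out [-6,6] | ==
  [16] u=6 | in [-6,6] | out [-4,6] | ==

Converged values:
  [0] [-6,6]
  [1] [-6,6]
  [2] [-6,6]
  [3] [-6,4]
  [4] [-6,6]
  [5] [-6,6]
  [6] [-4,6]
  [7] [-6,6]

16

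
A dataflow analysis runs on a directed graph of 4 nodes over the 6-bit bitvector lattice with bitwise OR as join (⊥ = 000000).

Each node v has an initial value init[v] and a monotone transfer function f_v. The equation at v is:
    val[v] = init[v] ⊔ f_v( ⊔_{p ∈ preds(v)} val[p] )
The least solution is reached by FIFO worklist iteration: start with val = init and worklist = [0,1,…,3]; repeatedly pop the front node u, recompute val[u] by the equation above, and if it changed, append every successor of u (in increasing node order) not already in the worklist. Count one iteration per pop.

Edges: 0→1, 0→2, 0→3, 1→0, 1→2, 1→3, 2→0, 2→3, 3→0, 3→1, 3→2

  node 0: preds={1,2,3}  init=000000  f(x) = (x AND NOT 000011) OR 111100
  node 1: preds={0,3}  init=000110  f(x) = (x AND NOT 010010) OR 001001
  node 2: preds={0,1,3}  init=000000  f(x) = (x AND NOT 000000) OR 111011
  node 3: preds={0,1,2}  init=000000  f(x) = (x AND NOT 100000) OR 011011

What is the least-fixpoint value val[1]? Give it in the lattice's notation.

Worklist (7 pops):
  #1 pop 0: in=000110 → 111100 (was 000000); enqueue []
  #2 pop 1: in=111100 → 101111 (was 000110); enqueue [0]
  #3 pop 2: in=111111 → 111111 (was 000000); enqueue []
  #4 pop 3: in=111111 → 011111 (was 000000); enqueue [1,2]
  #5 pop 0: in=111111 → 111100 (no change)
  #6 pop 1: in=111111 → 101111 (no change)
  #7 pop 2: in=111111 → 111111 (no change)

Fixpoint:
  val[0] = 111100
  val[1] = 101111
  val[2] = 111111
  val[3] = 011111

101111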